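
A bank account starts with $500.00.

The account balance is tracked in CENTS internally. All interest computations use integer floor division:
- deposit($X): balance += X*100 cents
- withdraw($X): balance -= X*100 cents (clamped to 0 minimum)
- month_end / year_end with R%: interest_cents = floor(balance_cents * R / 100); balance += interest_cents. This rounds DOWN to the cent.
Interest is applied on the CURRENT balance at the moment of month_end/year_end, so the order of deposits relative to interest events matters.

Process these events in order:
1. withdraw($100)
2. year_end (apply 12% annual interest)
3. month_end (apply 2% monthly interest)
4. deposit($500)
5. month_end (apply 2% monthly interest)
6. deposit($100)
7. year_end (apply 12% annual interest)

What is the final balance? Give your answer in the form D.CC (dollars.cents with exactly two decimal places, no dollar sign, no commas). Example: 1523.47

After 1 (withdraw($100)): balance=$400.00 total_interest=$0.00
After 2 (year_end (apply 12% annual interest)): balance=$448.00 total_interest=$48.00
After 3 (month_end (apply 2% monthly interest)): balance=$456.96 total_interest=$56.96
After 4 (deposit($500)): balance=$956.96 total_interest=$56.96
After 5 (month_end (apply 2% monthly interest)): balance=$976.09 total_interest=$76.09
After 6 (deposit($100)): balance=$1076.09 total_interest=$76.09
After 7 (year_end (apply 12% annual interest)): balance=$1205.22 total_interest=$205.22

Answer: 1205.22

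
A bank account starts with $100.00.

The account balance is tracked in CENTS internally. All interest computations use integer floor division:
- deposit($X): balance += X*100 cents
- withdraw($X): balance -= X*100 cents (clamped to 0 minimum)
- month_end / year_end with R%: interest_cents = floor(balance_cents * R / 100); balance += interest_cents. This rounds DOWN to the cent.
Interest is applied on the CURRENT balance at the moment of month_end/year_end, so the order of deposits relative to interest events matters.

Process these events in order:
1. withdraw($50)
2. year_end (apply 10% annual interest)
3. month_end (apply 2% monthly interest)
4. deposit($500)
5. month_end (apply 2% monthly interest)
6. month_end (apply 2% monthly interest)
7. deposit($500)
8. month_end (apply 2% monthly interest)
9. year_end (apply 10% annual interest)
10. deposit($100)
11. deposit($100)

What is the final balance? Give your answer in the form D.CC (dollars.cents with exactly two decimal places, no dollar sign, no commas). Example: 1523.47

After 1 (withdraw($50)): balance=$50.00 total_interest=$0.00
After 2 (year_end (apply 10% annual interest)): balance=$55.00 total_interest=$5.00
After 3 (month_end (apply 2% monthly interest)): balance=$56.10 total_interest=$6.10
After 4 (deposit($500)): balance=$556.10 total_interest=$6.10
After 5 (month_end (apply 2% monthly interest)): balance=$567.22 total_interest=$17.22
After 6 (month_end (apply 2% monthly interest)): balance=$578.56 total_interest=$28.56
After 7 (deposit($500)): balance=$1078.56 total_interest=$28.56
After 8 (month_end (apply 2% monthly interest)): balance=$1100.13 total_interest=$50.13
After 9 (year_end (apply 10% annual interest)): balance=$1210.14 total_interest=$160.14
After 10 (deposit($100)): balance=$1310.14 total_interest=$160.14
After 11 (deposit($100)): balance=$1410.14 total_interest=$160.14

Answer: 1410.14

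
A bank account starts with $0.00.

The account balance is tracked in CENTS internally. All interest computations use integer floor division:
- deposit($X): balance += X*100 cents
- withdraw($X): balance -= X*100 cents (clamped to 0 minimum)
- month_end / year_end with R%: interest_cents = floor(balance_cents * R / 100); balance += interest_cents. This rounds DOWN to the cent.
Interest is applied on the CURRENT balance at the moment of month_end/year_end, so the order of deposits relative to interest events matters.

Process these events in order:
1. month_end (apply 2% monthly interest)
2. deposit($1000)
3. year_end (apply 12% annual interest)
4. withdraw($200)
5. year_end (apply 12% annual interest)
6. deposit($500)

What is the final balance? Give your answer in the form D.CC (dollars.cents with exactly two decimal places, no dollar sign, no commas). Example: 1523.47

Answer: 1530.40

Derivation:
After 1 (month_end (apply 2% monthly interest)): balance=$0.00 total_interest=$0.00
After 2 (deposit($1000)): balance=$1000.00 total_interest=$0.00
After 3 (year_end (apply 12% annual interest)): balance=$1120.00 total_interest=$120.00
After 4 (withdraw($200)): balance=$920.00 total_interest=$120.00
After 5 (year_end (apply 12% annual interest)): balance=$1030.40 total_interest=$230.40
After 6 (deposit($500)): balance=$1530.40 total_interest=$230.40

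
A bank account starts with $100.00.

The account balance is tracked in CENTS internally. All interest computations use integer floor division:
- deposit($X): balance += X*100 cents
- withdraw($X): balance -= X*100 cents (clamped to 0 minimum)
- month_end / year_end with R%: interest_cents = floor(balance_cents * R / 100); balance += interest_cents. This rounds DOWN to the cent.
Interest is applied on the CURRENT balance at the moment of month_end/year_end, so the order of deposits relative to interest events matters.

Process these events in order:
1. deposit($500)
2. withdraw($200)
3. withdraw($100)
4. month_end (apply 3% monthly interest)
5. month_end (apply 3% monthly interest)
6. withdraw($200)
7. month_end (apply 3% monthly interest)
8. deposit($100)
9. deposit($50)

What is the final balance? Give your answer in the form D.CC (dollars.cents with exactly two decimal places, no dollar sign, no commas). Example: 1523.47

Answer: 271.81

Derivation:
After 1 (deposit($500)): balance=$600.00 total_interest=$0.00
After 2 (withdraw($200)): balance=$400.00 total_interest=$0.00
After 3 (withdraw($100)): balance=$300.00 total_interest=$0.00
After 4 (month_end (apply 3% monthly interest)): balance=$309.00 total_interest=$9.00
After 5 (month_end (apply 3% monthly interest)): balance=$318.27 total_interest=$18.27
After 6 (withdraw($200)): balance=$118.27 total_interest=$18.27
After 7 (month_end (apply 3% monthly interest)): balance=$121.81 total_interest=$21.81
After 8 (deposit($100)): balance=$221.81 total_interest=$21.81
After 9 (deposit($50)): balance=$271.81 total_interest=$21.81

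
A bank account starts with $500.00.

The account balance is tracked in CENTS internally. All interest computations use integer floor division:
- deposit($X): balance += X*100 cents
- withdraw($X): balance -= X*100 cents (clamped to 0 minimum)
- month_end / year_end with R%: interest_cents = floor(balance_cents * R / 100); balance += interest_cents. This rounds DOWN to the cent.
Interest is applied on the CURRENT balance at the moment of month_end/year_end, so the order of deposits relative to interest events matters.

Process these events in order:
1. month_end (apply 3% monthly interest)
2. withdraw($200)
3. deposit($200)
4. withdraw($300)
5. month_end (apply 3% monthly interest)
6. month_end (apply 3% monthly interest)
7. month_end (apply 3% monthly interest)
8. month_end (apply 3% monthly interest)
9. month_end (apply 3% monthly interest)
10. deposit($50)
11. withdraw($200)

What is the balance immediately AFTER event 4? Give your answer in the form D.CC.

Answer: 215.00

Derivation:
After 1 (month_end (apply 3% monthly interest)): balance=$515.00 total_interest=$15.00
After 2 (withdraw($200)): balance=$315.00 total_interest=$15.00
After 3 (deposit($200)): balance=$515.00 total_interest=$15.00
After 4 (withdraw($300)): balance=$215.00 total_interest=$15.00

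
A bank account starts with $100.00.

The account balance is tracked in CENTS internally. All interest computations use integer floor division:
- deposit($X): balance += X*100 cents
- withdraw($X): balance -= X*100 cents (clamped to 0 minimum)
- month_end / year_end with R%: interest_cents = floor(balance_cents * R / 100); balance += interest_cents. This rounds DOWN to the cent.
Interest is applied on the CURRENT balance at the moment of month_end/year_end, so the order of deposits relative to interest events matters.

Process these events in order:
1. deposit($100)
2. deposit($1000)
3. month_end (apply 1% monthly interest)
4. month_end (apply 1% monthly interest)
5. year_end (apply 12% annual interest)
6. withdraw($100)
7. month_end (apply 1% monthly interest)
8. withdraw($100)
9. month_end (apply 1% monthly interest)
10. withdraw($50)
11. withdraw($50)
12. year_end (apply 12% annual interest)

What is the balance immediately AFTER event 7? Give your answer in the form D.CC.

After 1 (deposit($100)): balance=$200.00 total_interest=$0.00
After 2 (deposit($1000)): balance=$1200.00 total_interest=$0.00
After 3 (month_end (apply 1% monthly interest)): balance=$1212.00 total_interest=$12.00
After 4 (month_end (apply 1% monthly interest)): balance=$1224.12 total_interest=$24.12
After 5 (year_end (apply 12% annual interest)): balance=$1371.01 total_interest=$171.01
After 6 (withdraw($100)): balance=$1271.01 total_interest=$171.01
After 7 (month_end (apply 1% monthly interest)): balance=$1283.72 total_interest=$183.72

Answer: 1283.72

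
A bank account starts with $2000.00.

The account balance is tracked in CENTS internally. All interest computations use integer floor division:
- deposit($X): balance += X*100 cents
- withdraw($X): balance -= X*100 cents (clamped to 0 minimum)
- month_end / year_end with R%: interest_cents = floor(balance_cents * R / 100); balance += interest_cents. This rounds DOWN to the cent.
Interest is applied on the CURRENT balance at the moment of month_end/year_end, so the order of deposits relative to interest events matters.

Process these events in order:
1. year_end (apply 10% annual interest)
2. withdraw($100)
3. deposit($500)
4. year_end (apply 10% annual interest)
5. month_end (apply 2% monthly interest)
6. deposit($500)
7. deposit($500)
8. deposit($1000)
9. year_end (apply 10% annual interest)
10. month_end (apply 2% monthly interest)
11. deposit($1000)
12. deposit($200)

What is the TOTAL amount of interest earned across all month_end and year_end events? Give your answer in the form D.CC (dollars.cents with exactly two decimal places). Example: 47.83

Answer: 1117.09

Derivation:
After 1 (year_end (apply 10% annual interest)): balance=$2200.00 total_interest=$200.00
After 2 (withdraw($100)): balance=$2100.00 total_interest=$200.00
After 3 (deposit($500)): balance=$2600.00 total_interest=$200.00
After 4 (year_end (apply 10% annual interest)): balance=$2860.00 total_interest=$460.00
After 5 (month_end (apply 2% monthly interest)): balance=$2917.20 total_interest=$517.20
After 6 (deposit($500)): balance=$3417.20 total_interest=$517.20
After 7 (deposit($500)): balance=$3917.20 total_interest=$517.20
After 8 (deposit($1000)): balance=$4917.20 total_interest=$517.20
After 9 (year_end (apply 10% annual interest)): balance=$5408.92 total_interest=$1008.92
After 10 (month_end (apply 2% monthly interest)): balance=$5517.09 total_interest=$1117.09
After 11 (deposit($1000)): balance=$6517.09 total_interest=$1117.09
After 12 (deposit($200)): balance=$6717.09 total_interest=$1117.09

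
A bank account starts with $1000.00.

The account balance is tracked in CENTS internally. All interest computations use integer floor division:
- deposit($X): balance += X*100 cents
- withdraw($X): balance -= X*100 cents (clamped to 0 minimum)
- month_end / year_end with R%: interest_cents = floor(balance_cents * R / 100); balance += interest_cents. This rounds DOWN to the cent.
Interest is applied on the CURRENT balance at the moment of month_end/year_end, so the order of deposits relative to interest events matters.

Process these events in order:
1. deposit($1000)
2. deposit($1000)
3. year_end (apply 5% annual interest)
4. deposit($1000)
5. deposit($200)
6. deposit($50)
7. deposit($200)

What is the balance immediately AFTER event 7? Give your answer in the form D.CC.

Answer: 4600.00

Derivation:
After 1 (deposit($1000)): balance=$2000.00 total_interest=$0.00
After 2 (deposit($1000)): balance=$3000.00 total_interest=$0.00
After 3 (year_end (apply 5% annual interest)): balance=$3150.00 total_interest=$150.00
After 4 (deposit($1000)): balance=$4150.00 total_interest=$150.00
After 5 (deposit($200)): balance=$4350.00 total_interest=$150.00
After 6 (deposit($50)): balance=$4400.00 total_interest=$150.00
After 7 (deposit($200)): balance=$4600.00 total_interest=$150.00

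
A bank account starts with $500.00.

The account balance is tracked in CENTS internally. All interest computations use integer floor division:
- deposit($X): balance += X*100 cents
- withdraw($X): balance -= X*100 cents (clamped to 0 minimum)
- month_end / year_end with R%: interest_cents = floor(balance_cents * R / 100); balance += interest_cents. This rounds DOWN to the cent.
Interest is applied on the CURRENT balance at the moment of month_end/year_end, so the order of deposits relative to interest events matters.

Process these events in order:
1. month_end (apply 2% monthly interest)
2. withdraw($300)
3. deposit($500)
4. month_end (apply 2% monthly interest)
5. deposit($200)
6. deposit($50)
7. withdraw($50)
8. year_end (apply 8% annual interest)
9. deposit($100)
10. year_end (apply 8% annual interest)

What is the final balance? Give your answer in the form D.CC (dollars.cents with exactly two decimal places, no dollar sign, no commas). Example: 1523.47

Answer: 1185.98

Derivation:
After 1 (month_end (apply 2% monthly interest)): balance=$510.00 total_interest=$10.00
After 2 (withdraw($300)): balance=$210.00 total_interest=$10.00
After 3 (deposit($500)): balance=$710.00 total_interest=$10.00
After 4 (month_end (apply 2% monthly interest)): balance=$724.20 total_interest=$24.20
After 5 (deposit($200)): balance=$924.20 total_interest=$24.20
After 6 (deposit($50)): balance=$974.20 total_interest=$24.20
After 7 (withdraw($50)): balance=$924.20 total_interest=$24.20
After 8 (year_end (apply 8% annual interest)): balance=$998.13 total_interest=$98.13
After 9 (deposit($100)): balance=$1098.13 total_interest=$98.13
After 10 (year_end (apply 8% annual interest)): balance=$1185.98 total_interest=$185.98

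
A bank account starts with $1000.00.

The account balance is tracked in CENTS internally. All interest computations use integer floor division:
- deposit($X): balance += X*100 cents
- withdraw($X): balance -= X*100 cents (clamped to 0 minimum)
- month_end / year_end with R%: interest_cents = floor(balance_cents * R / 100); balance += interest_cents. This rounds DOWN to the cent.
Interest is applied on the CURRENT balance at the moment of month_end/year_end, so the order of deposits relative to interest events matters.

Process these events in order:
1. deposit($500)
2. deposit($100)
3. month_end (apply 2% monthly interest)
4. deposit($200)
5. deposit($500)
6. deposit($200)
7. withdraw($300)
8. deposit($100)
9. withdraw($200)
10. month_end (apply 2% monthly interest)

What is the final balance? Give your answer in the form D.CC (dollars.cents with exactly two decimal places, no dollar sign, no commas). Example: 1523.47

Answer: 2174.64

Derivation:
After 1 (deposit($500)): balance=$1500.00 total_interest=$0.00
After 2 (deposit($100)): balance=$1600.00 total_interest=$0.00
After 3 (month_end (apply 2% monthly interest)): balance=$1632.00 total_interest=$32.00
After 4 (deposit($200)): balance=$1832.00 total_interest=$32.00
After 5 (deposit($500)): balance=$2332.00 total_interest=$32.00
After 6 (deposit($200)): balance=$2532.00 total_interest=$32.00
After 7 (withdraw($300)): balance=$2232.00 total_interest=$32.00
After 8 (deposit($100)): balance=$2332.00 total_interest=$32.00
After 9 (withdraw($200)): balance=$2132.00 total_interest=$32.00
After 10 (month_end (apply 2% monthly interest)): balance=$2174.64 total_interest=$74.64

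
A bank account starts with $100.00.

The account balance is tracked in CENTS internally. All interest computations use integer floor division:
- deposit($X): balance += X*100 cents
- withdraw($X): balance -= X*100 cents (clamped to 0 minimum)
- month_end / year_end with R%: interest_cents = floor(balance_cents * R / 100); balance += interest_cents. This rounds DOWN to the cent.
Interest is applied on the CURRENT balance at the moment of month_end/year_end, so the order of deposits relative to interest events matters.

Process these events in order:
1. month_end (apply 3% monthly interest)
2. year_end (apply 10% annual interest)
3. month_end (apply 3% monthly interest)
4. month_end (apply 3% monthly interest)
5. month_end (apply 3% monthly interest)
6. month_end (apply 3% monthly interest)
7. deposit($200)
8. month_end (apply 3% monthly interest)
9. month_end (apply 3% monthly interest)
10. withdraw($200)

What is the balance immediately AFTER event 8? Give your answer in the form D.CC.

Answer: 337.32

Derivation:
After 1 (month_end (apply 3% monthly interest)): balance=$103.00 total_interest=$3.00
After 2 (year_end (apply 10% annual interest)): balance=$113.30 total_interest=$13.30
After 3 (month_end (apply 3% monthly interest)): balance=$116.69 total_interest=$16.69
After 4 (month_end (apply 3% monthly interest)): balance=$120.19 total_interest=$20.19
After 5 (month_end (apply 3% monthly interest)): balance=$123.79 total_interest=$23.79
After 6 (month_end (apply 3% monthly interest)): balance=$127.50 total_interest=$27.50
After 7 (deposit($200)): balance=$327.50 total_interest=$27.50
After 8 (month_end (apply 3% monthly interest)): balance=$337.32 total_interest=$37.32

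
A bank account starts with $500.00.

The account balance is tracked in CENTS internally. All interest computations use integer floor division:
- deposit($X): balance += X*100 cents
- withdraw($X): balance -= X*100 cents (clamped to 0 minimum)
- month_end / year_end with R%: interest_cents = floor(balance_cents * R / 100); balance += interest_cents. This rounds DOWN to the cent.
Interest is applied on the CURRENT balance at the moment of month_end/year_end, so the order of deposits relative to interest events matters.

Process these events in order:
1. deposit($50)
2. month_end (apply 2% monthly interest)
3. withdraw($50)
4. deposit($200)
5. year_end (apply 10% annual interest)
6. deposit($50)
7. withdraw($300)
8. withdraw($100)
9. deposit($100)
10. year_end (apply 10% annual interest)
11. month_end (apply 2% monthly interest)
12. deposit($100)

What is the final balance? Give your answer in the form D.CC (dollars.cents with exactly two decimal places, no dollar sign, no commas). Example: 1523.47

Answer: 697.01

Derivation:
After 1 (deposit($50)): balance=$550.00 total_interest=$0.00
After 2 (month_end (apply 2% monthly interest)): balance=$561.00 total_interest=$11.00
After 3 (withdraw($50)): balance=$511.00 total_interest=$11.00
After 4 (deposit($200)): balance=$711.00 total_interest=$11.00
After 5 (year_end (apply 10% annual interest)): balance=$782.10 total_interest=$82.10
After 6 (deposit($50)): balance=$832.10 total_interest=$82.10
After 7 (withdraw($300)): balance=$532.10 total_interest=$82.10
After 8 (withdraw($100)): balance=$432.10 total_interest=$82.10
After 9 (deposit($100)): balance=$532.10 total_interest=$82.10
After 10 (year_end (apply 10% annual interest)): balance=$585.31 total_interest=$135.31
After 11 (month_end (apply 2% monthly interest)): balance=$597.01 total_interest=$147.01
After 12 (deposit($100)): balance=$697.01 total_interest=$147.01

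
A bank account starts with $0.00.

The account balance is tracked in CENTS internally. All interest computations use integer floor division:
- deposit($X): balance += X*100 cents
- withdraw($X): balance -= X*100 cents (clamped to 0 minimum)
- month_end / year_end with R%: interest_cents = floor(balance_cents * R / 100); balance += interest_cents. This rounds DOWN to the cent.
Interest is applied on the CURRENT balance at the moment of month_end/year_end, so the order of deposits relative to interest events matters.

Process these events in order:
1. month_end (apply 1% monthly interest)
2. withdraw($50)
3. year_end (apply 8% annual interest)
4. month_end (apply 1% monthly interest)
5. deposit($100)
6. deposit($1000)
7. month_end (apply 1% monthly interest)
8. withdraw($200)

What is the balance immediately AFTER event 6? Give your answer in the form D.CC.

Answer: 1100.00

Derivation:
After 1 (month_end (apply 1% monthly interest)): balance=$0.00 total_interest=$0.00
After 2 (withdraw($50)): balance=$0.00 total_interest=$0.00
After 3 (year_end (apply 8% annual interest)): balance=$0.00 total_interest=$0.00
After 4 (month_end (apply 1% monthly interest)): balance=$0.00 total_interest=$0.00
After 5 (deposit($100)): balance=$100.00 total_interest=$0.00
After 6 (deposit($1000)): balance=$1100.00 total_interest=$0.00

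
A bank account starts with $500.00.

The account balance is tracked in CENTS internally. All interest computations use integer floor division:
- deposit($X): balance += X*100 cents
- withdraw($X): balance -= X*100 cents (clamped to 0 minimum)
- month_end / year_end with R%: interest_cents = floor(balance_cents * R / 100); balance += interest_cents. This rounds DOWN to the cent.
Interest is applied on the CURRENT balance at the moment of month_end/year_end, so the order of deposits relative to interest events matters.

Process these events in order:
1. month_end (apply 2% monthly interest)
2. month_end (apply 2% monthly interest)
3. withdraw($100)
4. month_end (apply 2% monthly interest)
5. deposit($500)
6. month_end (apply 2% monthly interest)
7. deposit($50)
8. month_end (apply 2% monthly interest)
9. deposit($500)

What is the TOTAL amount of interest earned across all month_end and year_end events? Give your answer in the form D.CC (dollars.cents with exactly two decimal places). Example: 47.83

After 1 (month_end (apply 2% monthly interest)): balance=$510.00 total_interest=$10.00
After 2 (month_end (apply 2% monthly interest)): balance=$520.20 total_interest=$20.20
After 3 (withdraw($100)): balance=$420.20 total_interest=$20.20
After 4 (month_end (apply 2% monthly interest)): balance=$428.60 total_interest=$28.60
After 5 (deposit($500)): balance=$928.60 total_interest=$28.60
After 6 (month_end (apply 2% monthly interest)): balance=$947.17 total_interest=$47.17
After 7 (deposit($50)): balance=$997.17 total_interest=$47.17
After 8 (month_end (apply 2% monthly interest)): balance=$1017.11 total_interest=$67.11
After 9 (deposit($500)): balance=$1517.11 total_interest=$67.11

Answer: 67.11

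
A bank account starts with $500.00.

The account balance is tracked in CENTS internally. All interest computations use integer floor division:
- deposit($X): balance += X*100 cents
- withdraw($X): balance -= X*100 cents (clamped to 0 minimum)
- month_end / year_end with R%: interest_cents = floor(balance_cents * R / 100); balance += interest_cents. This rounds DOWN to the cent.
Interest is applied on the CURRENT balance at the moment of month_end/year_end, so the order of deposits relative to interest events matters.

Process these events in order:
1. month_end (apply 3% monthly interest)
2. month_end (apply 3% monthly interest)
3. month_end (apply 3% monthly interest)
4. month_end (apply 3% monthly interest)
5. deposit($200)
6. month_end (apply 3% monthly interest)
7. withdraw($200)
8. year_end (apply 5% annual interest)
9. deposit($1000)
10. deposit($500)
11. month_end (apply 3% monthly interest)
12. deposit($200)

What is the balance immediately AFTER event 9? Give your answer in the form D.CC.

After 1 (month_end (apply 3% monthly interest)): balance=$515.00 total_interest=$15.00
After 2 (month_end (apply 3% monthly interest)): balance=$530.45 total_interest=$30.45
After 3 (month_end (apply 3% monthly interest)): balance=$546.36 total_interest=$46.36
After 4 (month_end (apply 3% monthly interest)): balance=$562.75 total_interest=$62.75
After 5 (deposit($200)): balance=$762.75 total_interest=$62.75
After 6 (month_end (apply 3% monthly interest)): balance=$785.63 total_interest=$85.63
After 7 (withdraw($200)): balance=$585.63 total_interest=$85.63
After 8 (year_end (apply 5% annual interest)): balance=$614.91 total_interest=$114.91
After 9 (deposit($1000)): balance=$1614.91 total_interest=$114.91

Answer: 1614.91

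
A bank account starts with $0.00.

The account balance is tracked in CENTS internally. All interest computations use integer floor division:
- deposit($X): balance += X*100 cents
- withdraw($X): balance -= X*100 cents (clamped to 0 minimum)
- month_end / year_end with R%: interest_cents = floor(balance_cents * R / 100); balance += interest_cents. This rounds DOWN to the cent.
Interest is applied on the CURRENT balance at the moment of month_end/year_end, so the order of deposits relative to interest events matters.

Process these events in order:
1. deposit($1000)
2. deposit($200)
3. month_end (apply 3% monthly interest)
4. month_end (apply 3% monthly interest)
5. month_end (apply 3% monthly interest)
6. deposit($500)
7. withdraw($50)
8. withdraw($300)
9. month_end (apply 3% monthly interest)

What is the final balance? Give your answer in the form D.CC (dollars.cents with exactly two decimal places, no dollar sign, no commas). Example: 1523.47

After 1 (deposit($1000)): balance=$1000.00 total_interest=$0.00
After 2 (deposit($200)): balance=$1200.00 total_interest=$0.00
After 3 (month_end (apply 3% monthly interest)): balance=$1236.00 total_interest=$36.00
After 4 (month_end (apply 3% monthly interest)): balance=$1273.08 total_interest=$73.08
After 5 (month_end (apply 3% monthly interest)): balance=$1311.27 total_interest=$111.27
After 6 (deposit($500)): balance=$1811.27 total_interest=$111.27
After 7 (withdraw($50)): balance=$1761.27 total_interest=$111.27
After 8 (withdraw($300)): balance=$1461.27 total_interest=$111.27
After 9 (month_end (apply 3% monthly interest)): balance=$1505.10 total_interest=$155.10

Answer: 1505.10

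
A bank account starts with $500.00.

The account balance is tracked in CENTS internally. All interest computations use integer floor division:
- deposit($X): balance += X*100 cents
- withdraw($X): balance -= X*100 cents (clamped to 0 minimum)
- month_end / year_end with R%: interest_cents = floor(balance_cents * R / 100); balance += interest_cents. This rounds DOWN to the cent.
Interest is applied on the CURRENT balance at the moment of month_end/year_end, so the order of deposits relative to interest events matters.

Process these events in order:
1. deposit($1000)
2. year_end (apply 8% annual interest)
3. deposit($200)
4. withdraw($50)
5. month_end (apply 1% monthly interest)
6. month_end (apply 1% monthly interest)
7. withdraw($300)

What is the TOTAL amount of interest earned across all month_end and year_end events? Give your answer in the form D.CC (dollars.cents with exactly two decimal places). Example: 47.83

Answer: 155.57

Derivation:
After 1 (deposit($1000)): balance=$1500.00 total_interest=$0.00
After 2 (year_end (apply 8% annual interest)): balance=$1620.00 total_interest=$120.00
After 3 (deposit($200)): balance=$1820.00 total_interest=$120.00
After 4 (withdraw($50)): balance=$1770.00 total_interest=$120.00
After 5 (month_end (apply 1% monthly interest)): balance=$1787.70 total_interest=$137.70
After 6 (month_end (apply 1% monthly interest)): balance=$1805.57 total_interest=$155.57
After 7 (withdraw($300)): balance=$1505.57 total_interest=$155.57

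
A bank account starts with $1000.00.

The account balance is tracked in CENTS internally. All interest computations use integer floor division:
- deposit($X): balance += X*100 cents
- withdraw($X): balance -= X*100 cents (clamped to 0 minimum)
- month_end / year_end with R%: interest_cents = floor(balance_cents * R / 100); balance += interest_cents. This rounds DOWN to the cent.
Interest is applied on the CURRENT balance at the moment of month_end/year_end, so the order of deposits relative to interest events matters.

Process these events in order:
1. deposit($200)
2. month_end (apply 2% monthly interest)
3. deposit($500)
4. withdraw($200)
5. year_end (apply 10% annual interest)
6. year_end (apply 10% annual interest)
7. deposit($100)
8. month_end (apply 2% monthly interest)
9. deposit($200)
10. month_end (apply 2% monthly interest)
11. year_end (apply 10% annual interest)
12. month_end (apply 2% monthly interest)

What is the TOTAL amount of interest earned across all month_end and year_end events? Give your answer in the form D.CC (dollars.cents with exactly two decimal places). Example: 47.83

After 1 (deposit($200)): balance=$1200.00 total_interest=$0.00
After 2 (month_end (apply 2% monthly interest)): balance=$1224.00 total_interest=$24.00
After 3 (deposit($500)): balance=$1724.00 total_interest=$24.00
After 4 (withdraw($200)): balance=$1524.00 total_interest=$24.00
After 5 (year_end (apply 10% annual interest)): balance=$1676.40 total_interest=$176.40
After 6 (year_end (apply 10% annual interest)): balance=$1844.04 total_interest=$344.04
After 7 (deposit($100)): balance=$1944.04 total_interest=$344.04
After 8 (month_end (apply 2% monthly interest)): balance=$1982.92 total_interest=$382.92
After 9 (deposit($200)): balance=$2182.92 total_interest=$382.92
After 10 (month_end (apply 2% monthly interest)): balance=$2226.57 total_interest=$426.57
After 11 (year_end (apply 10% annual interest)): balance=$2449.22 total_interest=$649.22
After 12 (month_end (apply 2% monthly interest)): balance=$2498.20 total_interest=$698.20

Answer: 698.20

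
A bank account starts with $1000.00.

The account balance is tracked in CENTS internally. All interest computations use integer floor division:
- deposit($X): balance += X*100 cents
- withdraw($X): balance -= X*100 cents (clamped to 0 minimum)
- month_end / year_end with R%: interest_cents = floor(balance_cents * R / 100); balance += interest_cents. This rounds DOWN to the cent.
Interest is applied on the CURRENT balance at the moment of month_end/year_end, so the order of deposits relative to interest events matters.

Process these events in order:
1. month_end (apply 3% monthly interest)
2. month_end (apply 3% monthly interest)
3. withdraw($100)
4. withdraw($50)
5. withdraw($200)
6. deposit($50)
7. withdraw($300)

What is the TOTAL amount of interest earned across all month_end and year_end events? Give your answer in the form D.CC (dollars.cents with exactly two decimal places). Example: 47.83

After 1 (month_end (apply 3% monthly interest)): balance=$1030.00 total_interest=$30.00
After 2 (month_end (apply 3% monthly interest)): balance=$1060.90 total_interest=$60.90
After 3 (withdraw($100)): balance=$960.90 total_interest=$60.90
After 4 (withdraw($50)): balance=$910.90 total_interest=$60.90
After 5 (withdraw($200)): balance=$710.90 total_interest=$60.90
After 6 (deposit($50)): balance=$760.90 total_interest=$60.90
After 7 (withdraw($300)): balance=$460.90 total_interest=$60.90

Answer: 60.90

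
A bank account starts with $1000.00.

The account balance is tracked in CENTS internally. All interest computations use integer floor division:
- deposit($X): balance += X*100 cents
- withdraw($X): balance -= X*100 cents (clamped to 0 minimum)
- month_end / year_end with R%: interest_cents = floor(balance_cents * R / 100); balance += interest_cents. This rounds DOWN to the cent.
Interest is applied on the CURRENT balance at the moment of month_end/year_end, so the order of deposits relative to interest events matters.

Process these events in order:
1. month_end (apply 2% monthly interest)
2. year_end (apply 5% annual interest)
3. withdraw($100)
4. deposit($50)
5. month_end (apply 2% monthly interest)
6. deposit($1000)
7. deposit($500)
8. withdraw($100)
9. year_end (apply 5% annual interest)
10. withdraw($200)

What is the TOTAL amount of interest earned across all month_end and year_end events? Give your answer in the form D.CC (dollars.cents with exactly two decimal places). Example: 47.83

After 1 (month_end (apply 2% monthly interest)): balance=$1020.00 total_interest=$20.00
After 2 (year_end (apply 5% annual interest)): balance=$1071.00 total_interest=$71.00
After 3 (withdraw($100)): balance=$971.00 total_interest=$71.00
After 4 (deposit($50)): balance=$1021.00 total_interest=$71.00
After 5 (month_end (apply 2% monthly interest)): balance=$1041.42 total_interest=$91.42
After 6 (deposit($1000)): balance=$2041.42 total_interest=$91.42
After 7 (deposit($500)): balance=$2541.42 total_interest=$91.42
After 8 (withdraw($100)): balance=$2441.42 total_interest=$91.42
After 9 (year_end (apply 5% annual interest)): balance=$2563.49 total_interest=$213.49
After 10 (withdraw($200)): balance=$2363.49 total_interest=$213.49

Answer: 213.49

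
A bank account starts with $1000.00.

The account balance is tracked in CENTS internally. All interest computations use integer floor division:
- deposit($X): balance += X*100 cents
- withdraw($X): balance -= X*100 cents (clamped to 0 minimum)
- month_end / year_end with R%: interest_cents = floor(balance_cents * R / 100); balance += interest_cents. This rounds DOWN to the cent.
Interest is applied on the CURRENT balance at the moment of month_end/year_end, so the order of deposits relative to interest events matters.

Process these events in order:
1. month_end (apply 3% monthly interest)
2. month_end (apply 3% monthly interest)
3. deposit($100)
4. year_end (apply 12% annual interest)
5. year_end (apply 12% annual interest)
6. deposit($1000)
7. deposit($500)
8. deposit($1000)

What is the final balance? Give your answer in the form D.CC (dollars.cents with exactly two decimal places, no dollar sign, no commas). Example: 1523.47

After 1 (month_end (apply 3% monthly interest)): balance=$1030.00 total_interest=$30.00
After 2 (month_end (apply 3% monthly interest)): balance=$1060.90 total_interest=$60.90
After 3 (deposit($100)): balance=$1160.90 total_interest=$60.90
After 4 (year_end (apply 12% annual interest)): balance=$1300.20 total_interest=$200.20
After 5 (year_end (apply 12% annual interest)): balance=$1456.22 total_interest=$356.22
After 6 (deposit($1000)): balance=$2456.22 total_interest=$356.22
After 7 (deposit($500)): balance=$2956.22 total_interest=$356.22
After 8 (deposit($1000)): balance=$3956.22 total_interest=$356.22

Answer: 3956.22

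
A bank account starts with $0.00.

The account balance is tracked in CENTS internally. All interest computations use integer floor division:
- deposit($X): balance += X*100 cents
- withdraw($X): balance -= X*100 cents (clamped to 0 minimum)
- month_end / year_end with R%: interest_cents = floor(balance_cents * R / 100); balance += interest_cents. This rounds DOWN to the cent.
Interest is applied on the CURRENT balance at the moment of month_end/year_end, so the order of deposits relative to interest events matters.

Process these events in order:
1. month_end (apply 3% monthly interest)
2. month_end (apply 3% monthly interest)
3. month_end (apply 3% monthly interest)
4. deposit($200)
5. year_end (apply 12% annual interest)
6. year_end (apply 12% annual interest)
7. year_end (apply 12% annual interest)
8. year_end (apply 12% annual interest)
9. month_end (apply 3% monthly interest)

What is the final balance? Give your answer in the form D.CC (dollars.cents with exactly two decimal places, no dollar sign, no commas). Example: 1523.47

Answer: 324.13

Derivation:
After 1 (month_end (apply 3% monthly interest)): balance=$0.00 total_interest=$0.00
After 2 (month_end (apply 3% monthly interest)): balance=$0.00 total_interest=$0.00
After 3 (month_end (apply 3% monthly interest)): balance=$0.00 total_interest=$0.00
After 4 (deposit($200)): balance=$200.00 total_interest=$0.00
After 5 (year_end (apply 12% annual interest)): balance=$224.00 total_interest=$24.00
After 6 (year_end (apply 12% annual interest)): balance=$250.88 total_interest=$50.88
After 7 (year_end (apply 12% annual interest)): balance=$280.98 total_interest=$80.98
After 8 (year_end (apply 12% annual interest)): balance=$314.69 total_interest=$114.69
After 9 (month_end (apply 3% monthly interest)): balance=$324.13 total_interest=$124.13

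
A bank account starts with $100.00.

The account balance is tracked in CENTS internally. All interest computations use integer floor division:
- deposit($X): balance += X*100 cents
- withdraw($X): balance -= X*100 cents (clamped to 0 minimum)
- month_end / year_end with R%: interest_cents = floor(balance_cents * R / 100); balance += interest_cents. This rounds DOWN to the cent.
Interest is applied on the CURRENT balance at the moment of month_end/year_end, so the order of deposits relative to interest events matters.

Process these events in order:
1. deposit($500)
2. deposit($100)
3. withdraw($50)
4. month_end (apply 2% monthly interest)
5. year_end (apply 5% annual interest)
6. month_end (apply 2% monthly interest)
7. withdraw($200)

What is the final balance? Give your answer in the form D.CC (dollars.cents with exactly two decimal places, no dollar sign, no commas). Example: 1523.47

After 1 (deposit($500)): balance=$600.00 total_interest=$0.00
After 2 (deposit($100)): balance=$700.00 total_interest=$0.00
After 3 (withdraw($50)): balance=$650.00 total_interest=$0.00
After 4 (month_end (apply 2% monthly interest)): balance=$663.00 total_interest=$13.00
After 5 (year_end (apply 5% annual interest)): balance=$696.15 total_interest=$46.15
After 6 (month_end (apply 2% monthly interest)): balance=$710.07 total_interest=$60.07
After 7 (withdraw($200)): balance=$510.07 total_interest=$60.07

Answer: 510.07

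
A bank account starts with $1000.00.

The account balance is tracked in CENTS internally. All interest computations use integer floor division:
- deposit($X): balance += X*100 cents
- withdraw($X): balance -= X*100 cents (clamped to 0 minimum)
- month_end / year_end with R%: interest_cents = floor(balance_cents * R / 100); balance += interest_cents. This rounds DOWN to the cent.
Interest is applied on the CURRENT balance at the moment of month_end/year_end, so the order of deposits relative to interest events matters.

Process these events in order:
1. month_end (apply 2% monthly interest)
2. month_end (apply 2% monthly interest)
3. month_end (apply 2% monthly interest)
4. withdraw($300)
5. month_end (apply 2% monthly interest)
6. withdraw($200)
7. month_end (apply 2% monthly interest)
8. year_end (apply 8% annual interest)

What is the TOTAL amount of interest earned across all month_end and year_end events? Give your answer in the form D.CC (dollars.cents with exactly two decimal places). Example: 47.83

After 1 (month_end (apply 2% monthly interest)): balance=$1020.00 total_interest=$20.00
After 2 (month_end (apply 2% monthly interest)): balance=$1040.40 total_interest=$40.40
After 3 (month_end (apply 2% monthly interest)): balance=$1061.20 total_interest=$61.20
After 4 (withdraw($300)): balance=$761.20 total_interest=$61.20
After 5 (month_end (apply 2% monthly interest)): balance=$776.42 total_interest=$76.42
After 6 (withdraw($200)): balance=$576.42 total_interest=$76.42
After 7 (month_end (apply 2% monthly interest)): balance=$587.94 total_interest=$87.94
After 8 (year_end (apply 8% annual interest)): balance=$634.97 total_interest=$134.97

Answer: 134.97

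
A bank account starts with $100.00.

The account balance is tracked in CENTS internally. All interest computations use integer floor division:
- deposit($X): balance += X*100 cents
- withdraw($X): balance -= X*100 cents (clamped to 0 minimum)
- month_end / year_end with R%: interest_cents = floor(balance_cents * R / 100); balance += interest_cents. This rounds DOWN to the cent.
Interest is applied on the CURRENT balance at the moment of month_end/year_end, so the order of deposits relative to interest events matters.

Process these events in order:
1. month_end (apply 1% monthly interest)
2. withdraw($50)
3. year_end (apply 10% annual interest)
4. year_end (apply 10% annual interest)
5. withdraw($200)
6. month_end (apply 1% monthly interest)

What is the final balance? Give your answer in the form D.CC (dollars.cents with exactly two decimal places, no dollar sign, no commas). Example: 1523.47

Answer: 0.00

Derivation:
After 1 (month_end (apply 1% monthly interest)): balance=$101.00 total_interest=$1.00
After 2 (withdraw($50)): balance=$51.00 total_interest=$1.00
After 3 (year_end (apply 10% annual interest)): balance=$56.10 total_interest=$6.10
After 4 (year_end (apply 10% annual interest)): balance=$61.71 total_interest=$11.71
After 5 (withdraw($200)): balance=$0.00 total_interest=$11.71
After 6 (month_end (apply 1% monthly interest)): balance=$0.00 total_interest=$11.71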